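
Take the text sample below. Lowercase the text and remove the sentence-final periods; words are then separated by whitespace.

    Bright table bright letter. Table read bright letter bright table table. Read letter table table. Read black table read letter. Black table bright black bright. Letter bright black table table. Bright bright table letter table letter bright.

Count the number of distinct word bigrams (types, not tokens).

37 tokens → 36 bigram windows in total.
Repeated bigrams (each contributes count−1 duplicates):
  table read: 4
  black table: 3
  bright letter: 3
  bright table: 3
  letter bright: 3
  letter table: 3
  table bright: 3
  table table: 3
  … (3 more repeated)
20 duplicate windows → 36 − 20 = 16 distinct.

16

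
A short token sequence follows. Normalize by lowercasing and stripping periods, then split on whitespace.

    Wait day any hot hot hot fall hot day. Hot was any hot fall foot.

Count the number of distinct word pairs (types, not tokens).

15 tokens → 14 bigram windows in total.
Repeated bigrams (each contributes count−1 duplicates):
  any hot: 2
  hot fall: 2
  hot hot: 2
3 duplicate windows → 14 − 3 = 11 distinct.

11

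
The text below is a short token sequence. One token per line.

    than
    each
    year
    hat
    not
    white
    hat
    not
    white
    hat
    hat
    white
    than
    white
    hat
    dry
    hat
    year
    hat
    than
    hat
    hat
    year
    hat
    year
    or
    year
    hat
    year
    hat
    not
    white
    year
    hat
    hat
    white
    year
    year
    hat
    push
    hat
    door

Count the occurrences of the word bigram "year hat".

Scanning the 41 overlapping bigram windows for "year hat":
  position 3–4: year hat
  position 18–19: year hat
  position 23–24: year hat
  position 27–28: year hat
  position 29–30: year hat
  position 33–34: year hat
  position 38–39: year hat

7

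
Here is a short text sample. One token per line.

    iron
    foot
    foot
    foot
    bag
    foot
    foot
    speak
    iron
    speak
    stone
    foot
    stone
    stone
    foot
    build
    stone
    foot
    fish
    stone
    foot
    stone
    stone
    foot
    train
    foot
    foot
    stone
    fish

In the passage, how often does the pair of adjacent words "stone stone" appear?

Scanning the 28 overlapping bigram windows for "stone stone":
  position 13–14: stone stone
  position 22–23: stone stone

2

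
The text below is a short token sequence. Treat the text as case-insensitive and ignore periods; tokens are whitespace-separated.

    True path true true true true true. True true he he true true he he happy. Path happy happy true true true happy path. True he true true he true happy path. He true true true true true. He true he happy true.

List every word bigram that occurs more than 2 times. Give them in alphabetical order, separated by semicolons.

Bigram counts meeting the condition (more than 2 times):
  happy path: 3
  he true: 5
  true he: 6
  true true: 14

happy path; he true; true he; true true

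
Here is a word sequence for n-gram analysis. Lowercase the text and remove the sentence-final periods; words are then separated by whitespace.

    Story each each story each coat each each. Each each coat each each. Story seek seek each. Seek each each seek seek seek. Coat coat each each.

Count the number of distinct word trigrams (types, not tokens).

27 tokens → 25 trigram windows in total.
Repeated trigrams (each contributes count−1 duplicates):
  coat each each: 3
  each coat each: 2
  each each each: 2
  each each story: 2
5 duplicate windows → 25 − 5 = 20 distinct.

20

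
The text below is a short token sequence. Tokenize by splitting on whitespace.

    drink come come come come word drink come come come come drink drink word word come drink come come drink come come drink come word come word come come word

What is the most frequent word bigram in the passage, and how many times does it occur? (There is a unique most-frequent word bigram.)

"come come", 9 times

Bigram frequencies (highest first):
  come come: 9
  drink come: 5
  come word: 4
  come drink: 4
  word come: 3
  word drink: 1
  … (3 more, each ≤ 1)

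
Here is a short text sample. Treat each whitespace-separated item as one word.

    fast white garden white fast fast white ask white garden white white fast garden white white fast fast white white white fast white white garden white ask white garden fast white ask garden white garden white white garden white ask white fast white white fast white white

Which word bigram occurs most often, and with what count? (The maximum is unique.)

Bigram frequencies (highest first):
  white white: 8
  fast white: 7
  garden white: 7
  white garden: 6
  white fast: 6
  white ask: 4
  … (5 more, each ≤ 3)

"white white", 8 times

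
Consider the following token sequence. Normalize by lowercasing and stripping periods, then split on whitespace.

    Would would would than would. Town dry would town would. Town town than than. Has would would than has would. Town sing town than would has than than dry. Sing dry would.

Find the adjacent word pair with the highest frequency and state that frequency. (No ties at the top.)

"would town", 4 times

Bigram frequencies (highest first):
  would town: 4
  would would: 3
  would than: 2
  than would: 2
  dry would: 2
  town than: 2
  … (13 more, each ≤ 2)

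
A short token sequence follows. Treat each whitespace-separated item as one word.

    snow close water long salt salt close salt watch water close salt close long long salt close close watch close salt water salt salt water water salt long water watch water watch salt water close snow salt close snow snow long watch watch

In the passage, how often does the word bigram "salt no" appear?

Scanning the 42 overlapping bigram windows for "salt no":
  (none found)

0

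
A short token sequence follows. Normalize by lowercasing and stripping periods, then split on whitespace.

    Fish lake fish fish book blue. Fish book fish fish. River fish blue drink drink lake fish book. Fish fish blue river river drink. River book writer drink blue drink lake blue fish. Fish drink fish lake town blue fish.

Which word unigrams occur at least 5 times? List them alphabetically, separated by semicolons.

Unigram counts meeting the condition (at least 5 times):
  blue: 6
  drink: 6
  fish: 14

blue; drink; fish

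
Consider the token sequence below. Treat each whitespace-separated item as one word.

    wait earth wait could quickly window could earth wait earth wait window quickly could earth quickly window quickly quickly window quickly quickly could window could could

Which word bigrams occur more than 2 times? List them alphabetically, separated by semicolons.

earth wait; quickly window; window quickly

Bigram counts meeting the condition (more than 2 times):
  earth wait: 3
  quickly window: 3
  window quickly: 3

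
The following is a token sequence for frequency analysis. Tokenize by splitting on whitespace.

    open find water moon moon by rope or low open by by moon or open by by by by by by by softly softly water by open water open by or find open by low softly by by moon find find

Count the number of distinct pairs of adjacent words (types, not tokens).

41 tokens → 40 bigram windows in total.
Repeated bigrams (each contributes count−1 duplicates):
  by by: 8
  open by: 4
  by moon: 2
11 duplicate windows → 40 − 11 = 29 distinct.

29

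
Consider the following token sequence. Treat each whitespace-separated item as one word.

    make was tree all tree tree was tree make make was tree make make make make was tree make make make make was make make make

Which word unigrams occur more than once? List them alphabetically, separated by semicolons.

make; tree; was

Unigram counts meeting the condition (more than once):
  make: 14
  tree: 6
  was: 5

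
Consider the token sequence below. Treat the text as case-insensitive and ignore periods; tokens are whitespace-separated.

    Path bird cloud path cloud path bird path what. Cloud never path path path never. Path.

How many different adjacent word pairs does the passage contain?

16 tokens → 15 bigram windows in total.
Repeated bigrams (each contributes count−1 duplicates):
  cloud path: 2
  never path: 2
  path bird: 2
  path path: 2
4 duplicate windows → 15 − 4 = 11 distinct.

11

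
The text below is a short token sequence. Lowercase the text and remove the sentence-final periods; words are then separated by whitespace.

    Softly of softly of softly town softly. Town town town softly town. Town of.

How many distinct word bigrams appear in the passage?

6

14 tokens → 13 bigram windows in total.
Repeated bigrams (each contributes count−1 duplicates):
  softly town: 3
  town town: 3
  of softly: 2
  softly of: 2
  town softly: 2
7 duplicate windows → 13 − 7 = 6 distinct.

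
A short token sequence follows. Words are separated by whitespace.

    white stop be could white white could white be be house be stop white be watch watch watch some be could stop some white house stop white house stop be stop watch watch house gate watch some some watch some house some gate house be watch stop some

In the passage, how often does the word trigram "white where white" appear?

0

Scanning the 46 overlapping trigram windows for "white where white":
  (none found)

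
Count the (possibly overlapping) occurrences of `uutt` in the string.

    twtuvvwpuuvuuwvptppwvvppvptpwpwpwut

0

Sliding a length-4 window over the 35 characters (32 positions):
  (no match at any position)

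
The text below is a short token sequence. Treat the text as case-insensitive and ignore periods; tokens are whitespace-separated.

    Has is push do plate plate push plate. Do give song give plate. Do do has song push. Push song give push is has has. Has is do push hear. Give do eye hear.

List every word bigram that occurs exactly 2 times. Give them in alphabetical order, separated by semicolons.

has has; has is; plate do; song give

Bigram counts meeting the condition (exactly 2 times):
  has has: 2
  has is: 2
  plate do: 2
  song give: 2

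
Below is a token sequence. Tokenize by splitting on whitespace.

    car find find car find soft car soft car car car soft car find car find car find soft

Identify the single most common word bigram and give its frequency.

Bigram frequencies (highest first):
  car find: 5
  find car: 3
  soft car: 3
  find soft: 2
  car soft: 2
  car car: 2
  … (1 more, each ≤ 1)

"car find", 5 times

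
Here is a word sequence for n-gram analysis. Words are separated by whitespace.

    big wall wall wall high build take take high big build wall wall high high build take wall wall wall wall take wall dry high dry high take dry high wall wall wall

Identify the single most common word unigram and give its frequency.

Unigram frequencies (highest first):
  wall: 13
  high: 7
  take: 5
  build: 3
  dry: 3
  big: 2

"wall", 13 times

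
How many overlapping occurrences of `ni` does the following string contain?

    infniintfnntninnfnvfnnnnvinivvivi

Sliding a length-2 window over the 33 characters (32 positions):
  position 4–5: ni
  position 13–14: ni
  position 27–28: ni

3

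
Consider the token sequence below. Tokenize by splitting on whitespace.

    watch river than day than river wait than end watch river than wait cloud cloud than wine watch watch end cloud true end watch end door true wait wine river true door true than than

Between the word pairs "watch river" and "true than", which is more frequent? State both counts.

"watch river" (2 vs 1)

"watch river": 2 occurrences
"true than": 1 occurrence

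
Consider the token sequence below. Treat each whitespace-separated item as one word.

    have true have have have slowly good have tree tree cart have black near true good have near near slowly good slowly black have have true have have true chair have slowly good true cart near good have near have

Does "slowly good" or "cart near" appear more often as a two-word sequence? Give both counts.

"slowly good": 3 occurrences
"cart near": 1 occurrence

"slowly good" (3 vs 1)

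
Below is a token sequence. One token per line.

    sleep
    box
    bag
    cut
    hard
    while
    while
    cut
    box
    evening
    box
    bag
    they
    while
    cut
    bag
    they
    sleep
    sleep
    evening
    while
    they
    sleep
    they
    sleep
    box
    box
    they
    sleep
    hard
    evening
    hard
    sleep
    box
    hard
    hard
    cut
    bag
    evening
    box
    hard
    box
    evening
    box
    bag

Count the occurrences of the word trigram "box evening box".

Scanning the 43 overlapping trigram windows for "box evening box":
  position 9–11: box evening box
  position 42–44: box evening box

2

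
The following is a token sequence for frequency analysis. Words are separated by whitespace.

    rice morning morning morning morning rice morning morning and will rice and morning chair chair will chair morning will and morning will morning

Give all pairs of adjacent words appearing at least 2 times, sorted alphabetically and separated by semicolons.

and morning; morning morning; morning will; rice morning

Bigram counts meeting the condition (at least 2 times):
  and morning: 2
  morning morning: 4
  morning will: 2
  rice morning: 2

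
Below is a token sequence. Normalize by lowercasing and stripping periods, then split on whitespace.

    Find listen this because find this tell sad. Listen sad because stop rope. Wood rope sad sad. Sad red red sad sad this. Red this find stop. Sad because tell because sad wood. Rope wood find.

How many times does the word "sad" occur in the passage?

9

Scanning the 36 tokens for "sad":
  position 8: sad
  position 10: sad
  position 16: sad
  position 17: sad
  position 18: sad
  position 21: sad
  position 22: sad
  position 28: sad
  position 32: sad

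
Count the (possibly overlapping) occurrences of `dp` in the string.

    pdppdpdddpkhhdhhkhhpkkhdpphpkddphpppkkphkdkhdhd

5

Sliding a length-2 window over the 47 characters (46 positions):
  position 2–3: dp
  position 5–6: dp
  position 9–10: dp
  position 24–25: dp
  position 31–32: dp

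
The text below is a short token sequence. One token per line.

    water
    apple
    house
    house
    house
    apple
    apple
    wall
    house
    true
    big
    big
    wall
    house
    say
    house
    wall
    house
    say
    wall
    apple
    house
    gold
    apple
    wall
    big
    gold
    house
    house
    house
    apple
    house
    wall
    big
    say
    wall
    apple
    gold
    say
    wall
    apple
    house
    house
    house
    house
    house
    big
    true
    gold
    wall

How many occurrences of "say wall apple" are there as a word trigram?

Scanning the 48 overlapping trigram windows for "say wall apple":
  position 19–21: say wall apple
  position 35–37: say wall apple
  position 39–41: say wall apple

3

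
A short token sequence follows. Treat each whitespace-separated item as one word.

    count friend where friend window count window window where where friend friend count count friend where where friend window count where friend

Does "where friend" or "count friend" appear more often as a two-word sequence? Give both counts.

"where friend": 4 occurrences
"count friend": 2 occurrences

"where friend" (4 vs 2)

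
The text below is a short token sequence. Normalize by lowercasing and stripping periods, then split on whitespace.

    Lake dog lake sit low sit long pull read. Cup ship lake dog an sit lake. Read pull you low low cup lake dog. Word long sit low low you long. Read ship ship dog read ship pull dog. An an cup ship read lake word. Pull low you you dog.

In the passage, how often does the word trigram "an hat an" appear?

Scanning the 49 overlapping trigram windows for "an hat an":
  (none found)

0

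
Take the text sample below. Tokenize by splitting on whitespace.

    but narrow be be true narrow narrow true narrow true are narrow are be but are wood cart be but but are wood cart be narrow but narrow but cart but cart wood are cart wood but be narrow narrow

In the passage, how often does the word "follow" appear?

0

Scanning the 40 tokens for "follow":
  (none found)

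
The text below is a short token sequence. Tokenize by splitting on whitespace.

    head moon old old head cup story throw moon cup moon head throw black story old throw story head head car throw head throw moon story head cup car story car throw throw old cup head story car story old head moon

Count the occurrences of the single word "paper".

0

Scanning the 42 tokens for "paper":
  (none found)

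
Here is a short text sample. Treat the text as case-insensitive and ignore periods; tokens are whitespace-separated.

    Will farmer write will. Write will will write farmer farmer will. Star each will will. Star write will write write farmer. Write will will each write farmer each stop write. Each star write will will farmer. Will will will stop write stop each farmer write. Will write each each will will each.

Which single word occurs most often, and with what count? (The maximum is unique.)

"will", 18 times

Unigram frequencies (highest first):
  will: 18
  write: 13
  each: 8
  farmer: 7
  star: 3
  stop: 3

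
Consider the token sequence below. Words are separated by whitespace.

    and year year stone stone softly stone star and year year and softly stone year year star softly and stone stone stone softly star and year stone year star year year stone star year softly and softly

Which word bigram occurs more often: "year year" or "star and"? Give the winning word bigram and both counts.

"year year" (4 vs 2)

"year year": 4 occurrences
"star and": 2 occurrences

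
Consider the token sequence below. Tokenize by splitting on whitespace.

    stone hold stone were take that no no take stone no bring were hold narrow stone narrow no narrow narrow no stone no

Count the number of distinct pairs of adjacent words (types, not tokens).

20

23 tokens → 22 bigram windows in total.
Repeated bigrams (each contributes count−1 duplicates):
  narrow no: 2
  stone no: 2
2 duplicate windows → 22 − 2 = 20 distinct.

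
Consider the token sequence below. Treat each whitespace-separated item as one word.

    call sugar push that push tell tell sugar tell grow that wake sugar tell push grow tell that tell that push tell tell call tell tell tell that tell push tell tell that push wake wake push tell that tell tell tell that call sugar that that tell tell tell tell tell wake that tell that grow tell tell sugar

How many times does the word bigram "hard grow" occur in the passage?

0

Scanning the 59 overlapping bigram windows for "hard grow":
  (none found)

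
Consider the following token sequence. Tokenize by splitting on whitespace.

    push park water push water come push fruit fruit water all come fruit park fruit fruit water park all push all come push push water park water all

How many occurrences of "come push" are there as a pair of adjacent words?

2

Scanning the 27 overlapping bigram windows for "come push":
  position 6–7: come push
  position 22–23: come push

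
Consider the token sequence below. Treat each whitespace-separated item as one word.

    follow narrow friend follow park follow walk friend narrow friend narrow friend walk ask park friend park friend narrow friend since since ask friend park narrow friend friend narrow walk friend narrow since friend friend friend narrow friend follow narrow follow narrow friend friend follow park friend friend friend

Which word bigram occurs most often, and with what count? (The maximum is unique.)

"narrow friend", 7 times

Bigram frequencies (highest first):
  narrow friend: 7
  friend narrow: 6
  friend friend: 6
  follow narrow: 3
  friend follow: 3
  park friend: 3
  … (17 more, each ≤ 2)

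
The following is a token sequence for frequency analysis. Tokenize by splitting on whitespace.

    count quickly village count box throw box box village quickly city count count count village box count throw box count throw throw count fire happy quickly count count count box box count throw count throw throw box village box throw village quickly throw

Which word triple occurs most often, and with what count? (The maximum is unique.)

"box count throw", 3 times

Trigram frequencies (highest first):
  box count throw: 3
  count count count: 2
  count throw throw: 2
  count quickly village: 1
  quickly village count: 1
  village count box: 1
  … (31 more, each ≤ 1)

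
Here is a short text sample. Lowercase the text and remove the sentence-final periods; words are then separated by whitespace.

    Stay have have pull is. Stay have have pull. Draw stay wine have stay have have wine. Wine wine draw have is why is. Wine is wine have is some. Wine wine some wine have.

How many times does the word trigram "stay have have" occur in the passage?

Scanning the 33 overlapping trigram windows for "stay have have":
  position 1–3: stay have have
  position 6–8: stay have have
  position 14–16: stay have have

3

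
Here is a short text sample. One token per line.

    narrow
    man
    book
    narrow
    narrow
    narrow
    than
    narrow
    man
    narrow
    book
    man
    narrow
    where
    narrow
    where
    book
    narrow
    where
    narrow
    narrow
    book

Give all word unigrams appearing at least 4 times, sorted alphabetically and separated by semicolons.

Unigram counts meeting the condition (at least 4 times):
  book: 4
  narrow: 11

book; narrow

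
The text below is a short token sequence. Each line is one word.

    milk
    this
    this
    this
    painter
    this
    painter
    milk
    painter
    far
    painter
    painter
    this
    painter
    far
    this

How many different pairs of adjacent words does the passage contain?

10

16 tokens → 15 bigram windows in total.
Repeated bigrams (each contributes count−1 duplicates):
  this painter: 3
  painter far: 2
  painter this: 2
  this this: 2
5 duplicate windows → 15 − 5 = 10 distinct.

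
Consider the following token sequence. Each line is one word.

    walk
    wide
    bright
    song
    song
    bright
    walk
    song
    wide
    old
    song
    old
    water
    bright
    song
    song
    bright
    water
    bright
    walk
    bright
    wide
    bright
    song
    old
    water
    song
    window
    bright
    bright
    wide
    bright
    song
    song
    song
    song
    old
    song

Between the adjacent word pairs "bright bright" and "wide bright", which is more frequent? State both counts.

"bright bright": 1 occurrence
"wide bright": 3 occurrences

"wide bright" (3 vs 1)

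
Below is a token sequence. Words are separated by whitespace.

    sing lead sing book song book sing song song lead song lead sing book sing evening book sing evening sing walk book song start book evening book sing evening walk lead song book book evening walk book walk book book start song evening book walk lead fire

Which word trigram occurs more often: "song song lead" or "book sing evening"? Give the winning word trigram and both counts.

"song song lead": 1 occurrence
"book sing evening": 3 occurrences

"book sing evening" (3 vs 1)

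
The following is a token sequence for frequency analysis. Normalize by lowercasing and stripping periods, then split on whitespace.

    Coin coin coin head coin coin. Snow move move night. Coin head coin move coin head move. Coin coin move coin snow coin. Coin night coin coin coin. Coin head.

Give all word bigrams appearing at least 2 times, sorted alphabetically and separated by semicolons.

coin coin; coin head; coin move; coin snow; head coin; move coin; night coin

Bigram counts meeting the condition (at least 2 times):
  coin coin: 8
  coin head: 4
  coin move: 2
  coin snow: 2
  head coin: 2
  move coin: 3
  night coin: 2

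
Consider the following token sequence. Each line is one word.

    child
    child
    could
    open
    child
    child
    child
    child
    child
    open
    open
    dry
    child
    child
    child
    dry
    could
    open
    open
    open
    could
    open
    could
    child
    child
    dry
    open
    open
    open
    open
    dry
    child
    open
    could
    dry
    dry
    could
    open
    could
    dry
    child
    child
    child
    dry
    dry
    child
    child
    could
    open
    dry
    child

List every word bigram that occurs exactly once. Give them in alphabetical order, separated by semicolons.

could child; dry open; open child

Bigram counts meeting the condition (exactly once):
  could child: 1
  dry open: 1
  open child: 1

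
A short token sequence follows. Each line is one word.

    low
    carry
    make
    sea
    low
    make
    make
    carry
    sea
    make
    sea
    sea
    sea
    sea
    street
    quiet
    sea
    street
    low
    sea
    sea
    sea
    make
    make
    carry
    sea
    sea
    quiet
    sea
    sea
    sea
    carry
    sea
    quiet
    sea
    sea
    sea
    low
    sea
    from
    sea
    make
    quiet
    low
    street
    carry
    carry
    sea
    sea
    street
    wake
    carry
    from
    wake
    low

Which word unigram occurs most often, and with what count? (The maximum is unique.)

"sea", 23 times

Unigram frequencies (highest first):
  sea: 23
  carry: 7
  make: 7
  low: 6
  street: 4
  quiet: 4
  … (2 more, each ≤ 2)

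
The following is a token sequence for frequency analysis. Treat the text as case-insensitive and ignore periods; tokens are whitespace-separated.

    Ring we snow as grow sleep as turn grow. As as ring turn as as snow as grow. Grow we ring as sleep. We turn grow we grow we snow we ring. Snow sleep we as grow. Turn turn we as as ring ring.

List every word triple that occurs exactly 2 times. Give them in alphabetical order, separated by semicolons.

Trigram counts meeting the condition (exactly 2 times):
  as as ring: 2
  snow as grow: 2

as as ring; snow as grow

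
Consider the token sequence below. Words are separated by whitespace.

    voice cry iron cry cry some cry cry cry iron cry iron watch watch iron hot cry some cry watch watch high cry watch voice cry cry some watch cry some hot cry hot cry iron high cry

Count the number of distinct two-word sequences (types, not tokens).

38 tokens → 37 bigram windows in total.
Repeated bigrams (each contributes count−1 duplicates):
  cry cry: 4
  cry iron: 4
  cry some: 4
  hot cry: 3
  cry watch: 2
  high cry: 2
  iron cry: 2
  some cry: 2
  … (2 more repeated)
17 duplicate windows → 37 − 17 = 20 distinct.

20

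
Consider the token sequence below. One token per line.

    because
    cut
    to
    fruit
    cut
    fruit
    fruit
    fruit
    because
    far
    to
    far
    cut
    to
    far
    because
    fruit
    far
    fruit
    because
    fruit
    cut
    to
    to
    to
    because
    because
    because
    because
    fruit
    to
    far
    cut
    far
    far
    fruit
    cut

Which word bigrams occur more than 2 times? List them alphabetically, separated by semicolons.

because because; because fruit; cut to; fruit cut; to far

Bigram counts meeting the condition (more than 2 times):
  because because: 3
  because fruit: 3
  cut to: 3
  fruit cut: 3
  to far: 3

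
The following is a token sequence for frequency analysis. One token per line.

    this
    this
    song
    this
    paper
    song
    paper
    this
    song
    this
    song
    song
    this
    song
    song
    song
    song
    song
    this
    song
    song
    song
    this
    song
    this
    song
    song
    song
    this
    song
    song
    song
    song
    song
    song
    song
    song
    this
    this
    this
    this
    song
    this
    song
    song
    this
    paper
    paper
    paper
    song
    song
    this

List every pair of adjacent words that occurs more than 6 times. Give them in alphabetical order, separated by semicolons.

song song; song this; this song

Bigram counts meeting the condition (more than 6 times):
  song song: 18
  song this: 11
  this song: 10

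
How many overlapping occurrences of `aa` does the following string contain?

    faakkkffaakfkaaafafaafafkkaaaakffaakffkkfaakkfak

10

Sliding a length-2 window over the 48 characters (47 positions):
  position 2–3: aa
  position 9–10: aa
  position 14–15: aa
  position 15–16: aa
  position 20–21: aa
  position 27–28: aa
  position 28–29: aa
  position 29–30: aa
  position 34–35: aa
  position 42–43: aa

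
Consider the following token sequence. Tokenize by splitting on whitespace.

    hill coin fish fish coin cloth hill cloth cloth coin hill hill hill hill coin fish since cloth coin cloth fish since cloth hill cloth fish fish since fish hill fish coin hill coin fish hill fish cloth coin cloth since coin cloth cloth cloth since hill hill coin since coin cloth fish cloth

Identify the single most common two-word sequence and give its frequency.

"coin cloth", 5 times

Bigram frequencies (highest first):
  coin cloth: 5
  hill coin: 4
  hill hill: 4
  coin fish: 3
  cloth cloth: 3
  cloth coin: 3
  … (16 more, each ≤ 3)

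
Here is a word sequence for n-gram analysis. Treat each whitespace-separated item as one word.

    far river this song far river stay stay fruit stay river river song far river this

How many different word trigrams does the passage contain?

12

16 tokens → 14 trigram windows in total.
Repeated trigrams (each contributes count−1 duplicates):
  far river this: 2
  song far river: 2
2 duplicate windows → 14 − 2 = 12 distinct.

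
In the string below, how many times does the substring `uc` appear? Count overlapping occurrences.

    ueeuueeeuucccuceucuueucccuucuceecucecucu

Sliding a length-2 window over the 40 characters (39 positions):
  position 10–11: uc
  position 14–15: uc
  position 17–18: uc
  position 22–23: uc
  position 27–28: uc
  position 29–30: uc
  position 34–35: uc
  position 38–39: uc

8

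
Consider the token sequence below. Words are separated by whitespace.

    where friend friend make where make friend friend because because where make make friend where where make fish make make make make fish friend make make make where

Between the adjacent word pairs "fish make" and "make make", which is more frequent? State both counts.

"fish make": 1 occurrence
"make make": 6 occurrences

"make make" (6 vs 1)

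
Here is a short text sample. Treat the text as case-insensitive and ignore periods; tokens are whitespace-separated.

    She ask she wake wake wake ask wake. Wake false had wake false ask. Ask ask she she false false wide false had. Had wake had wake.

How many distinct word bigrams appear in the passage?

18

27 tokens → 26 bigram windows in total.
Repeated bigrams (each contributes count−1 duplicates):
  had wake: 3
  wake wake: 3
  ask ask: 2
  ask she: 2
  false had: 2
  wake false: 2
8 duplicate windows → 26 − 8 = 18 distinct.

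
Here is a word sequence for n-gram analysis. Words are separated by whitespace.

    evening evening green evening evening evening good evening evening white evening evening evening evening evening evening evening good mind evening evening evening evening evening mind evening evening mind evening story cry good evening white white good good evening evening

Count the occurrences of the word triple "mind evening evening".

Scanning the 37 overlapping trigram windows for "mind evening evening":
  position 19–21: mind evening evening
  position 25–27: mind evening evening

2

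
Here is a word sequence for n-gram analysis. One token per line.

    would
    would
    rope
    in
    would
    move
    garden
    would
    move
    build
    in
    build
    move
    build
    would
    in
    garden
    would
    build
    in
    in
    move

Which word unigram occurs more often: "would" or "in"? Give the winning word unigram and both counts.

"would": 6 occurrences
"in": 5 occurrences

"would" (6 vs 5)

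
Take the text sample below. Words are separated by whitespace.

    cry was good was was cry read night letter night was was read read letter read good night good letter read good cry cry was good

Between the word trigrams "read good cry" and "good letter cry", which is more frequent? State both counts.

"read good cry": 1 occurrence
"good letter cry": 0 occurrences

"read good cry" (1 vs 0)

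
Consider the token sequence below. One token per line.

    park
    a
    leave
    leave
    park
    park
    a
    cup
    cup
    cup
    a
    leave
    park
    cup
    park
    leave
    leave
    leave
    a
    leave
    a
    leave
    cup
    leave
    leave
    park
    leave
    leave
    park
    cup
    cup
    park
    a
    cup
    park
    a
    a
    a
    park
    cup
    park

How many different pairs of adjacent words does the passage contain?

16

41 tokens → 40 bigram windows in total.
Repeated bigrams (each contributes count−1 duplicates):
  leave leave: 5
  a leave: 4
  cup park: 4
  leave park: 4
  park a: 4
  cup cup: 3
  park cup: 3
  a a: 2
  … (3 more repeated)
24 duplicate windows → 40 − 24 = 16 distinct.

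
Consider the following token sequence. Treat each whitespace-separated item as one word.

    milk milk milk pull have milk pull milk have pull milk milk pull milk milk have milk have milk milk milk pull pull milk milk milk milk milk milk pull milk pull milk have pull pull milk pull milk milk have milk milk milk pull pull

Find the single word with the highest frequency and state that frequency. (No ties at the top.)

"milk", 27 times

Unigram frequencies (highest first):
  milk: 27
  pull: 13
  have: 6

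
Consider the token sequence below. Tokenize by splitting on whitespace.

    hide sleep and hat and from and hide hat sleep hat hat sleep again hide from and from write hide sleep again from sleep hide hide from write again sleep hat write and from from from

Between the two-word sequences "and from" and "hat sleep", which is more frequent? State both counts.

"and from" (3 vs 2)

"and from": 3 occurrences
"hat sleep": 2 occurrences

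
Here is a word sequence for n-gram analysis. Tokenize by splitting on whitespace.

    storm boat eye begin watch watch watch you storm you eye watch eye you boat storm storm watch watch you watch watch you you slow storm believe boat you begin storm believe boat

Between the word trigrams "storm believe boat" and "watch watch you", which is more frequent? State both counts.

"storm believe boat": 2 occurrences
"watch watch you": 3 occurrences

"watch watch you" (3 vs 2)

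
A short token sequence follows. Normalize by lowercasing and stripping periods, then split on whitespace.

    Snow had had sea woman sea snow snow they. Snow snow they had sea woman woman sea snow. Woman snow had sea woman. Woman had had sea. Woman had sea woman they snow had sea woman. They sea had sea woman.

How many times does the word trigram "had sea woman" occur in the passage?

Scanning the 39 overlapping trigram windows for "had sea woman":
  position 3–5: had sea woman
  position 13–15: had sea woman
  position 21–23: had sea woman
  position 26–28: had sea woman
  position 29–31: had sea woman
  position 34–36: had sea woman
  position 39–41: had sea woman

7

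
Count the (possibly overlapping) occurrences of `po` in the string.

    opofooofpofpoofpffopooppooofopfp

Sliding a length-2 window over the 32 characters (31 positions):
  position 2–3: po
  position 9–10: po
  position 12–13: po
  position 20–21: po
  position 24–25: po

5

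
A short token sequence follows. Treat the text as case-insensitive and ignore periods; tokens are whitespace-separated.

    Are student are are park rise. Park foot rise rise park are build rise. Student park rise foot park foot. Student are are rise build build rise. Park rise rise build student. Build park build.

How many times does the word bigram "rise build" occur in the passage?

2

Scanning the 34 overlapping bigram windows for "rise build":
  position 24–25: rise build
  position 30–31: rise build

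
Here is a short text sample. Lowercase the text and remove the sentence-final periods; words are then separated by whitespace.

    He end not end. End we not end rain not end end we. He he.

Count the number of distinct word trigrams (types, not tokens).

11

15 tokens → 13 trigram windows in total.
Repeated trigrams (each contributes count−1 duplicates):
  end end we: 2
  not end end: 2
2 duplicate windows → 13 − 2 = 11 distinct.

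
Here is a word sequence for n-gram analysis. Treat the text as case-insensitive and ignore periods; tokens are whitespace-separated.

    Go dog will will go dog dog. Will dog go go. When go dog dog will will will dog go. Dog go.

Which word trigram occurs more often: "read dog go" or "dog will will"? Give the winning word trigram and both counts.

"dog will will" (2 vs 0)

"read dog go": 0 occurrences
"dog will will": 2 occurrences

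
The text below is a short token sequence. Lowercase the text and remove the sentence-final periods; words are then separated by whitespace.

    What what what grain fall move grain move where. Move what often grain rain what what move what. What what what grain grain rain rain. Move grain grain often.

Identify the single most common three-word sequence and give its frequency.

"what what what", 3 times

Trigram frequencies (highest first):
  what what what: 3
  what what grain: 2
  what grain fall: 1
  grain fall move: 1
  fall move grain: 1
  move grain move: 1
  … (18 more, each ≤ 1)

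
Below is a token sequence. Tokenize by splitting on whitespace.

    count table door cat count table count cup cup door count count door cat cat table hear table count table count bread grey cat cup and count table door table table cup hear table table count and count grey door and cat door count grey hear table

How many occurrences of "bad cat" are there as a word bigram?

0

Scanning the 46 overlapping bigram windows for "bad cat":
  (none found)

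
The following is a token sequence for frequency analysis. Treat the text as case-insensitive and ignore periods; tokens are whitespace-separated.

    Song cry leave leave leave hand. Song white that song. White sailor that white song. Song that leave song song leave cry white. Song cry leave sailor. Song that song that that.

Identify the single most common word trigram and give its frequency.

Trigram frequencies (highest first):
  song cry leave: 2
  cry leave leave: 1
  leave leave leave: 1
  leave leave hand: 1
  leave hand song: 1
  hand song white: 1
  … (23 more, each ≤ 1)

"song cry leave", 2 times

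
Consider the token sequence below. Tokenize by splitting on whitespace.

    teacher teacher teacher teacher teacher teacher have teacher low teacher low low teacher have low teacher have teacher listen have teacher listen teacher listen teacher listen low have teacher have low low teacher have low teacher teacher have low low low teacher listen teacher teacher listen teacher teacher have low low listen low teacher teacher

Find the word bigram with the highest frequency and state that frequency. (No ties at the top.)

Bigram frequencies (highest first):
  teacher teacher: 9
  teacher have: 7
  low teacher: 7
  teacher listen: 6
  low low: 5
  have low: 5
  … (7 more, each ≤ 4)

"teacher teacher", 9 times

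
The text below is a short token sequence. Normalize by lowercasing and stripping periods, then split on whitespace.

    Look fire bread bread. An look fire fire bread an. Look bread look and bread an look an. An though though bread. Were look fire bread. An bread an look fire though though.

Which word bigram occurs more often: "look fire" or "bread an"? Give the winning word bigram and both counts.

"look fire": 4 occurrences
"bread an": 5 occurrences

"bread an" (5 vs 4)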